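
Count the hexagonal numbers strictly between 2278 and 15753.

The n-th hexagonal number is n(2n−1).
Smallest index with value > 2278: n = 35 (giving 2415).
Largest index with value < 15753: n = 88 (giving 15400).
Indices 35 through 88: 54 terms.

54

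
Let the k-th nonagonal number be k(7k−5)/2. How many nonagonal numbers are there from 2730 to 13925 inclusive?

The n-th nonagonal number is n(7n−5)/2.
Smallest index with value ≥ 2730: n = 29 (giving 2871).
Largest index with value ≤ 13925: n = 63 (giving 13734).
Indices 29 through 63: 35 terms.

35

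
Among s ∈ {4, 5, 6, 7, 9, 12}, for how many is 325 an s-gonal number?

2

s = 4: P(4, 18) = 324 and P(4, 19) = 361; 325 is not s-gonal.
s = 5: P(5, 14) = 287 and P(5, 15) = 330; 325 is not s-gonal.
s = 6: P(6, 13) = 325. ✓
s = 7: P(7, 11) = 286 and P(7, 12) = 342; 325 is not s-gonal.
s = 9: P(9, 10) = 325. ✓
s = 12: P(12, 8) = 288 and P(12, 9) = 369; 325 is not s-gonal.
Hits: s ∈ {6, 9} → 2.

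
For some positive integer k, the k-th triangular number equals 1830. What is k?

Set n(n+1)/2 = 1830, giving n² + n − 3660 = 0.
So n = (-1 + 121) / 2 = 120/2 = 60.

60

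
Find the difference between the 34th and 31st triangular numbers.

34·35/2 = 595 and 31·32/2 = 496.
Difference: 595 − 496 = 99.

99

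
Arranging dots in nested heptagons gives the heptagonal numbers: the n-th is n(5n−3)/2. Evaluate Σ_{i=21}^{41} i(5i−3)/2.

51401

Σ i(5i−3)/2 = (5Σi² − 3Σi) / 2 over i = 21..41.
Σi = 861 − 210 = 651 and Σi² = 23821 − 2870 = 20951.
(5·20951 − 3·651) / 2 = 102802/2 = 51401.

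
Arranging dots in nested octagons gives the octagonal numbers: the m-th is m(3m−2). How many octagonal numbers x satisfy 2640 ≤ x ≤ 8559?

24

The n-th octagonal number is n(3n−2).
Smallest index with value ≥ 2640: n = 30 (giving 2640).
Largest index with value ≤ 8559: n = 53 (giving 8321).
Indices 30 through 53: 24 terms.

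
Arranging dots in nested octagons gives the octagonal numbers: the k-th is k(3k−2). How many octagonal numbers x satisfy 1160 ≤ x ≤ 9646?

The n-th octagonal number is n(3n−2).
Smallest index with value ≥ 1160: n = 20 (giving 1160).
Largest index with value ≤ 9646: n = 57 (giving 9633).
Indices 20 through 57: 38 terms.

38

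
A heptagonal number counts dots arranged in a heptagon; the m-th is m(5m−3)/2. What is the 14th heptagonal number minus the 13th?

Consecutive heptagonal numbers differ by 5n − 4: here 5·14 − 4 = 66.

66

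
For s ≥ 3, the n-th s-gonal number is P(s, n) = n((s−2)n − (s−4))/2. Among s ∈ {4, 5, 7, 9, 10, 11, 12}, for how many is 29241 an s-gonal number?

s = 4: P(4, 171) = 29241. ✓
s = 5: P(5, 139) = 28912 and P(5, 140) = 29330; 29241 is not s-gonal.
s = 7: P(7, 108) = 28998 and P(7, 109) = 29539; 29241 is not s-gonal.
s = 9: P(9, 91) = 28756 and P(9, 92) = 29394; 29241 is not s-gonal.
s = 10: P(10, 85) = 28645 and P(10, 86) = 29326; 29241 is not s-gonal.
s = 11: P(11, 81) = 29241. ✓
s = 12: P(12, 76) = 28576 and P(12, 77) = 29337; 29241 is not s-gonal.
Hits: s ∈ {4, 11} → 2.

2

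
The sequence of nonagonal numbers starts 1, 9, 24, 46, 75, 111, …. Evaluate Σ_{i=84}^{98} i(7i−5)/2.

Σ i(7i−5)/2 = (7Σi² − 5Σi) / 2 over i = 84..98.
Σi = 4851 − 3486 = 1365 and Σi² = 318549 − 194054 = 124495.
(7·124495 − 5·1365) / 2 = 864640/2 = 432320.

432320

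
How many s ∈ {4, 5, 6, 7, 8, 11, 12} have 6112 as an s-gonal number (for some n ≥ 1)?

1

s = 4: P(4, 78) = 6084 and P(4, 79) = 6241; 6112 is not s-gonal.
s = 5: P(5, 64) = 6112. ✓
s = 6: P(6, 55) = 5995 and P(6, 56) = 6216; 6112 is not s-gonal.
s = 7: P(7, 49) = 5929 and P(7, 50) = 6175; 6112 is not s-gonal.
s = 8: P(8, 45) = 5985 and P(8, 46) = 6256; 6112 is not s-gonal.
s = 11: P(11, 37) = 6031 and P(11, 38) = 6365; 6112 is not s-gonal.
s = 12: P(12, 35) = 5985 and P(12, 36) = 6336; 6112 is not s-gonal.
Hits: s ∈ {5} → 1.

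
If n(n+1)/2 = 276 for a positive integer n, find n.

Set n(n+1)/2 = 276, giving n² + n − 552 = 0.
The discriminant is 1 + 8·276 = 2209, and √2209 = 47.
So n = (-1 + 47) / 2 = 46/2 = 23.
Check: 23·24/2 = 276. ✓

23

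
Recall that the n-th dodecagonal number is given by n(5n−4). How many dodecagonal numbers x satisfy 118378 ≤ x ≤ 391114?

126

The n-th dodecagonal number is n(5n−4).
Smallest index with value ≥ 118378: n = 155 (giving 119505).
Largest index with value ≤ 391114: n = 280 (giving 390880).
Indices 155 through 280: 126 terms.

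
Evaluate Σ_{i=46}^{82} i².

Σ_{i=46}^{82} i² = 187165 − 31395 = 155770.

155770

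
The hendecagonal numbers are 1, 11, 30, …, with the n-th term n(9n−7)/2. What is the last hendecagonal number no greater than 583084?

581940

Solve n(9n−7)/2 ≤ 583084 for integer n.
n = 360 gives 581940 ≤ 583084, while n = 361 gives 585181 > 583084; so the answer is 581940.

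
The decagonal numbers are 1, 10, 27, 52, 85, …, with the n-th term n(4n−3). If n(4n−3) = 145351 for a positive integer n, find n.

191

Set n(4n−3) = 145351, giving 4n² − 3n − 145351 = 0.
The discriminant is 9 + 16·145351 = 2325625, and √2325625 = 1525.
So n = (3 + 1525) / 8 = 1528/8 = 191.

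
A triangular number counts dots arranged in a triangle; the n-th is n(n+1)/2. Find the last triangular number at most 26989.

Solve n(n+1)/2 ≤ 26989 for integer n.
n = 231 gives 26796 ≤ 26989, while n = 232 gives 27028 > 26989; so the answer is 26796.

26796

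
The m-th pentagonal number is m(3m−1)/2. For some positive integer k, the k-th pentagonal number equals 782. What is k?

23

Set n(3n−1)/2 = 782, giving 3n² − n − 1564 = 0.
The discriminant is 1 + 24·782 = 18769, and √18769 = 137.
So n = (1 + 137) / 6 = 138/6 = 23.
Check: 23·(3·23 − 1)/2 = 782. ✓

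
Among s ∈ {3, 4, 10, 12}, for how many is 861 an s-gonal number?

s = 3: P(3, 41) = 861. ✓
s = 4: P(4, 29) = 841 and P(4, 30) = 900; 861 is not s-gonal.
s = 10: P(10, 15) = 855 and P(10, 16) = 976; 861 is not s-gonal.
s = 12: P(12, 13) = 793 and P(12, 14) = 924; 861 is not s-gonal.
Hits: s ∈ {3} → 1.

1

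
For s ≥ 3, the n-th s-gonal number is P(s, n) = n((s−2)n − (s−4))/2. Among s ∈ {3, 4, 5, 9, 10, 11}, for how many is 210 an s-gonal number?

s = 3: P(3, 20) = 210. ✓
s = 4: P(4, 14) = 196 and P(4, 15) = 225; 210 is not s-gonal.
s = 5: P(5, 12) = 210. ✓
s = 9: P(9, 8) = 204 and P(9, 9) = 261; 210 is not s-gonal.
s = 10: P(10, 7) = 175 and P(10, 8) = 232; 210 is not s-gonal.
s = 11: P(11, 7) = 196 and P(11, 8) = 260; 210 is not s-gonal.
Hits: s ∈ {3, 5} → 2.

2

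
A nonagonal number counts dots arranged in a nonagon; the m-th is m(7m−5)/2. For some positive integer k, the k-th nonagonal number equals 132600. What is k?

Set n(7n−5)/2 = 132600, giving 7n² − 5n − 265200 = 0.
The discriminant is 25 + 56·132600 = 7425625, and √7425625 = 2725.
So n = (5 + 2725) / 14 = 2730/14 = 195.

195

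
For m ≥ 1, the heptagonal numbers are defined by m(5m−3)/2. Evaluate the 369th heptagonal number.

The 369th heptagonal number is n(5n−3)/2 with n = 369.
369·(5·369 − 3)/2 = 369·1842/2 = 369·921 = 339849.

339849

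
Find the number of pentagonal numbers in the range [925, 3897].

The n-th pentagonal number is n(3n−1)/2.
Smallest index with value ≥ 925: n = 25 (giving 925).
Largest index with value ≤ 3897: n = 51 (giving 3876).
Indices 25 through 51: 27 terms.

27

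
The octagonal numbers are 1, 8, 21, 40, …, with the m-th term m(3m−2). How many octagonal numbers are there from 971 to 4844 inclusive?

22

The n-th octagonal number is n(3n−2).
Smallest index with value ≥ 971: n = 19 (giving 1045).
Largest index with value ≤ 4844: n = 40 (giving 4720).
Indices 19 through 40: 22 terms.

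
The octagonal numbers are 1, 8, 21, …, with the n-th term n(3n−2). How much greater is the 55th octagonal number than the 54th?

325

Consecutive octagonal numbers differ by 6n − 5: here 6·55 − 5 = 325.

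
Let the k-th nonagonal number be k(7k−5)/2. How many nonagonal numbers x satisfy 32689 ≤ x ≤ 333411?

The n-th nonagonal number is n(7n−5)/2.
Smallest index with value ≥ 32689: n = 97 (giving 32689).
Largest index with value ≤ 333411: n = 309 (giving 333411).
Indices 97 through 309: 213 terms.

213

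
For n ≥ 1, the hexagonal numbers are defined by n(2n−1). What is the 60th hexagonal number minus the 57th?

60·(2·60 − 1) = 7140 and 57·(2·57 − 1) = 6441.
Difference: 7140 − 6441 = 699.

699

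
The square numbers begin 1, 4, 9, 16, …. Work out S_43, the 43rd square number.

1849

The 43rd square number is n² with n = 43.
43² = 1849.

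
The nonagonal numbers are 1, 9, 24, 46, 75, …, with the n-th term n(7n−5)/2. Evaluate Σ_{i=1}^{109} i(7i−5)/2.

Σ i(7i−5)/2 = (7Σi² − 5Σi) / 2 over i = 1..109.
Σi = 5995 and Σi² = 437635.
(7·437635 − 5·5995) / 2 = 3033470/2 = 1516735.

1516735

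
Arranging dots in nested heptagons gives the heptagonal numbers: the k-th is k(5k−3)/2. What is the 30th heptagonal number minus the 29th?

146

Consecutive heptagonal numbers differ by 5n − 4: here 5·30 − 4 = 146.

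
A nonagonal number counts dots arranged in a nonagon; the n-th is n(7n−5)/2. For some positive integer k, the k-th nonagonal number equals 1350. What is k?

20

Set n(7n−5)/2 = 1350, giving 7n² − 5n − 2700 = 0.
The discriminant is 25 + 56·1350 = 75625, and √75625 = 275.
So n = (5 + 275) / 14 = 280/14 = 20.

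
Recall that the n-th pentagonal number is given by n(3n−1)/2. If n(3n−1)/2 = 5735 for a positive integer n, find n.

62

Set n(3n−1)/2 = 5735, giving 3n² − n − 11470 = 0.
The discriminant is 1 + 24·5735 = 137641, and √137641 = 371.
So n = (1 + 371) / 6 = 372/6 = 62.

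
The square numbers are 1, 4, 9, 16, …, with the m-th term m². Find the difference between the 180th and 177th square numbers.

1071

180² = 32400 and 177² = 31329.
Difference: 32400 − 31329 = 1071.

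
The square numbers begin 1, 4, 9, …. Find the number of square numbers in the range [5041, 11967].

39

The n-th square number is n².
Smallest index with value ≥ 5041: n = 71 (giving 5041).
Largest index with value ≤ 11967: n = 109 (giving 11881).
Indices 71 through 109: 39 terms.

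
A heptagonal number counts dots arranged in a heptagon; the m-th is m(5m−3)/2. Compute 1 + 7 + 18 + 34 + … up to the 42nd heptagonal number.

62608

Σ i(5i−3)/2 = (5Σi² − 3Σi) / 2 over i = 1..42.
Σi = 903 and Σi² = 25585.
(5·25585 − 3·903) / 2 = 125216/2 = 62608.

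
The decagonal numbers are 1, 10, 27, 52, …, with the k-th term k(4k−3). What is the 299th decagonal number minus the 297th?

4762

299·(4·299 − 3) = 356707 and 297·(4·297 − 3) = 351945.
Difference: 356707 − 351945 = 4762.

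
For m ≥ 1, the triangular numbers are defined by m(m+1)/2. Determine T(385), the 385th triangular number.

74305

The 385th triangular number is n(n+1)/2 with n = 385.
385·386/2 = 148610/2 = 74305.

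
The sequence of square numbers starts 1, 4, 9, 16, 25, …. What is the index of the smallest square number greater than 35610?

189

Solve n² > 35610 for integer n.
The largest n with value ≤ 35610 is 188 (since 35344 ≤ 35610 < 35721), so the first above is n = 189, value 35721.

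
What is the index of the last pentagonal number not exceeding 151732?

318

Solve n(3n−1)/2 ≤ 151732 for integer n.
n = 318 gives 151527 ≤ 151732, while n = 319 gives 152482 > 151732; so the answer is index 318.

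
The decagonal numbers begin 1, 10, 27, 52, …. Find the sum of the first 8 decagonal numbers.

708

Σ i(4i−3) = 4Σi² − 3Σi over i = 1..8.
Σi = 36 and Σi² = 204.
4·204 − 3·36 = 708.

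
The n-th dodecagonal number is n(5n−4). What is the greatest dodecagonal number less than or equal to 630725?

Solve n(5n−4) ≤ 630725 for integer n.
n = 355 gives 628705 ≤ 630725, while n = 356 gives 632256 > 630725; so the answer is 628705.

628705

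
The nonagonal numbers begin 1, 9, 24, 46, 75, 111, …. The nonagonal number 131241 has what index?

194

Set n(7n−5)/2 = 131241, giving 7n² − 5n − 262482 = 0.
So n = (5 + 2711) / 14 = 2716/14 = 194.
Check: 194·(7·194 − 5)/2 = 131241. ✓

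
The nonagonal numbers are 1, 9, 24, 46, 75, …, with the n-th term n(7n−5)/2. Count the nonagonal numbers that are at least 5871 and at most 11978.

17

The n-th nonagonal number is n(7n−5)/2.
Smallest index with value ≥ 5871: n = 42 (giving 6069).
Largest index with value ≤ 11978: n = 58 (giving 11629).
Indices 42 through 58: 17 terms.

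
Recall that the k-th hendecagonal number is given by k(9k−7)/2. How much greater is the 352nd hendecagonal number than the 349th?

9453

352·(9·352 − 7)/2 = 556336 and 349·(9·349 − 7)/2 = 546883.
Difference: 556336 − 546883 = 9453.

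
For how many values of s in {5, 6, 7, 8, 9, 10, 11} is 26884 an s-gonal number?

s = 5: P(5, 134) = 26867 and P(5, 135) = 27270; 26884 is not s-gonal.
s = 6: P(6, 116) = 26796 and P(6, 117) = 27261; 26884 is not s-gonal.
s = 7: P(7, 104) = 26884. ✓
s = 8: P(8, 94) = 26320 and P(8, 95) = 26885; 26884 is not s-gonal.
s = 9: P(9, 88) = 26884. ✓
s = 10: P(10, 82) = 26650 and P(10, 83) = 27307; 26884 is not s-gonal.
s = 11: P(11, 77) = 26411 and P(11, 78) = 27105; 26884 is not s-gonal.
Hits: s ∈ {7, 9} → 2.

2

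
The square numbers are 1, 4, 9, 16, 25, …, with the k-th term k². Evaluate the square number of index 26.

The 26th square number is n² with n = 26.
26² = 676.

676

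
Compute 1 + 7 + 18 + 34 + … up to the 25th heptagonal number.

Σ i(5i−3)/2 = (5Σi² − 3Σi) / 2 over i = 1..25.
Σi = 325 and Σi² = 5525.
(5·5525 − 3·325) / 2 = 26650/2 = 13325.

13325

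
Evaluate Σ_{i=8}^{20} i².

Σ_{i=8}^{20} i² = 2870 − 140 = 2730.

2730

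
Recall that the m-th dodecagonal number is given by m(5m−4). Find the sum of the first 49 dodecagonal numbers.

197225

Σ i(5i−4) = 5Σi² − 4Σi over i = 1..49.
Σi = 1225 and Σi² = 40425.
5·40425 − 4·1225 = 197225.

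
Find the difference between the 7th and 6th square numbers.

n² − (n−1)² = 2n − 1, so 7² − 6² = 2·7 − 1 = 13.

13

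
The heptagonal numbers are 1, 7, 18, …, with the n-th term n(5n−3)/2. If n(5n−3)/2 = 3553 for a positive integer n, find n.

38

Set n(5n−3)/2 = 3553, giving 5n² − 3n − 7106 = 0.
The discriminant is 9 + 40·3553 = 142129, and √142129 = 377.
So n = (3 + 377) / 10 = 380/10 = 38.
Check: 38·(5·38 − 3)/2 = 3553. ✓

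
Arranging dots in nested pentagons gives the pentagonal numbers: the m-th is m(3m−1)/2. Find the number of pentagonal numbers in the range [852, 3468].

25

The n-th pentagonal number is n(3n−1)/2.
Smallest index with value ≥ 852: n = 24 (giving 852).
Largest index with value ≤ 3468: n = 48 (giving 3432).
Indices 24 through 48: 25 terms.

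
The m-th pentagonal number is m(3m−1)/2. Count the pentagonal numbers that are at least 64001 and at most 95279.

The n-th pentagonal number is n(3n−1)/2.
Smallest index with value ≥ 64001: n = 207 (giving 64170).
Largest index with value ≤ 95279: n = 252 (giving 95130).
Indices 207 through 252: 46 terms.

46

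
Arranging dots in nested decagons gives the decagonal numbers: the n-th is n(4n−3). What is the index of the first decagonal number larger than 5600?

Solve n(4n−3) > 5600 for integer n.
The largest n with value ≤ 5600 is 37 (since 5365 ≤ 5600 < 5662), so the first above is n = 38, value 5662.

38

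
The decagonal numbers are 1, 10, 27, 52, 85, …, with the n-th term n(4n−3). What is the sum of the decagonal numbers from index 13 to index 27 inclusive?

Σ i(4i−3) = 4Σi² − 3Σi over i = 13..27.
Σi = 378 − 78 = 300 and Σi² = 6930 − 650 = 6280.
4·6280 − 3·300 = 24220.

24220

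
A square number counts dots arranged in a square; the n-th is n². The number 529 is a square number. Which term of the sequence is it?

We need n² = 529, so n = √529 = 23.
Check: 23² = 529. ✓

23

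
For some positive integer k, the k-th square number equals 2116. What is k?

46

We need n² = 2116, so n = √2116 = 46.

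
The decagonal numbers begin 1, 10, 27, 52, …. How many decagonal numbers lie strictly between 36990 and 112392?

71

The n-th decagonal number is n(4n−3).
Smallest index with value > 36990: n = 97 (giving 37345).
Largest index with value < 112392: n = 167 (giving 111055).
Indices 97 through 167: 71 terms.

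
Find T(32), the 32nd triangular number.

528

The 32nd triangular number is n(n+1)/2 with n = 32.
32·33/2 = 1056/2 = 528.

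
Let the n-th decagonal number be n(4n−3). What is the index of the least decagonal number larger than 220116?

235

Solve n(4n−3) > 220116 for integer n.
The largest n with value ≤ 220116 is 234 (since 218322 ≤ 220116 < 220195), so the first above is n = 235, value 220195.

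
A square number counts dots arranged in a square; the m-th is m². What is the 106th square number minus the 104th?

106² = 11236 and 104² = 10816.
Difference: 11236 − 10816 = 420.

420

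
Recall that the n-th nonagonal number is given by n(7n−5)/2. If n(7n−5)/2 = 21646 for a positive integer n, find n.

Set n(7n−5)/2 = 21646, giving 7n² − 5n − 43292 = 0.
The discriminant is 25 + 56·21646 = 1212201, and √1212201 = 1101.
So n = (5 + 1101) / 14 = 1106/14 = 79.
Check: 79·(7·79 − 5)/2 = 21646. ✓

79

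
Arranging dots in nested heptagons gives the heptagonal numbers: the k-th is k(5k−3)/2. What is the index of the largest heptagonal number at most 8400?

Solve n(5n−3)/2 ≤ 8400 for integer n.
n = 58 gives 8323 ≤ 8400, while n = 59 gives 8614 > 8400; so the answer is index 58.

58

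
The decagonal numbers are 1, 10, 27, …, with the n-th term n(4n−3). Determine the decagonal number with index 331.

437251

331·(4·331 − 3) = 331·1321 = 437251.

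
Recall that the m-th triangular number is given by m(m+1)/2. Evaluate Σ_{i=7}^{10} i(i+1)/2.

164

Σ i(i+1)/2 = (Σi² + Σi) / 2 over i = 7..10.
Σi = 55 − 21 = 34 and Σi² = 385 − 91 = 294.
(1·294 + 1·34) / 2 = 328/2 = 164.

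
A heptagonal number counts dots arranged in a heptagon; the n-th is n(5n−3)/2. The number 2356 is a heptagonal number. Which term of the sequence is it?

Set n(5n−3)/2 = 2356, giving 5n² − 3n − 4712 = 0.
So n = (3 + 307) / 10 = 310/10 = 31.

31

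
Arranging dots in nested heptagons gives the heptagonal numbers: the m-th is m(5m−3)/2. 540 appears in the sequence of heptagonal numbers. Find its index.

Set n(5n−3)/2 = 540, giving 5n² − 3n − 1080 = 0.
So n = (3 + 147) / 10 = 150/10 = 15.

15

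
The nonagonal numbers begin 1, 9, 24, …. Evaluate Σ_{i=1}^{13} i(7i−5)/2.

2639

Σ i(7i−5)/2 = (7Σi² − 5Σi) / 2 over i = 1..13.
Σi = 91 and Σi² = 819.
(7·819 − 5·91) / 2 = 5278/2 = 2639.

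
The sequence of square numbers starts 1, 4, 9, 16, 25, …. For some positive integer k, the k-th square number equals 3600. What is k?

We need n² = 3600, so n = √3600 = 60.
Check: 60² = 3600. ✓

60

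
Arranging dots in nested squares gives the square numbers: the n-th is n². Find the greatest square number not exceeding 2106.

2025

Solve n² ≤ 2106 for integer n.
n = 45 gives 2025 ≤ 2106, while n = 46 gives 2116 > 2106; so the answer is 2025.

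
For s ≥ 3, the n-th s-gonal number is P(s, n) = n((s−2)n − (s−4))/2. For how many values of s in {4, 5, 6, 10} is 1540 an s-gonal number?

2

s = 4: P(4, 39) = 1521 and P(4, 40) = 1600; 1540 is not s-gonal.
s = 5: P(5, 32) = 1520 and P(5, 33) = 1617; 1540 is not s-gonal.
s = 6: P(6, 28) = 1540. ✓
s = 10: P(10, 20) = 1540. ✓
Hits: s ∈ {6, 10} → 2.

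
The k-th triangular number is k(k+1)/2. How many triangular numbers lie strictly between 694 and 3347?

45

The n-th triangular number is n(n+1)/2.
Smallest index with value > 694: n = 37 (giving 703).
Largest index with value < 3347: n = 81 (giving 3321).
Indices 37 through 81: 45 terms.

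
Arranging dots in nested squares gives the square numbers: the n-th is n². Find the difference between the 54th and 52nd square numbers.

54² = 2916 and 52² = 2704.
Difference: 2916 − 2704 = 212.

212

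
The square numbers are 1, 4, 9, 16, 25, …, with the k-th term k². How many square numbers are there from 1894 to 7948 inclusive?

46

The n-th square number is n².
Smallest index with value ≥ 1894: n = 44 (giving 1936).
Largest index with value ≤ 7948: n = 89 (giving 7921).
Indices 44 through 89: 46 terms.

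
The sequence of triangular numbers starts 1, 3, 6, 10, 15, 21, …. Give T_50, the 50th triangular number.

1275

50·51/2 = 2550/2 = 1275.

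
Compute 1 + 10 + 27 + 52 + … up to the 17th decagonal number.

6681

Σ i(4i−3) = 4Σi² − 3Σi over i = 1..17.
Σi = 153 and Σi² = 1785.
4·1785 − 3·153 = 6681.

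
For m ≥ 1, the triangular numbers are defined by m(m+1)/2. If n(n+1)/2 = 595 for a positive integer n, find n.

34

Set n(n+1)/2 = 595, giving n² + n − 1190 = 0.
The discriminant is 1 + 8·595 = 4761, and √4761 = 69.
So n = (-1 + 69) / 2 = 68/2 = 34.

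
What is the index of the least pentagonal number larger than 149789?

317

Solve n(3n−1)/2 > 149789 for integer n.
The largest n with value ≤ 149789 is 316 (since 149626 ≤ 149789 < 150575), so the first above is n = 317, value 150575.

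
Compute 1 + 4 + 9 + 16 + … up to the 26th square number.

Σ_{i=1}^{26} i² = 26·27·53/6 = 6201.

6201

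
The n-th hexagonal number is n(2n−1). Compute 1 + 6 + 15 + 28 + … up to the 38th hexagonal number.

Σ i(2i−1) = 2Σi² − Σi over i = 1..38.
Σi = 741 and Σi² = 19019.
2·19019 − 1·741 = 37297.

37297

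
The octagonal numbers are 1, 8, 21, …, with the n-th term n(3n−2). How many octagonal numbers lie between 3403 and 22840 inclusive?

The n-th octagonal number is n(3n−2).
Smallest index with value ≥ 3403: n = 35 (giving 3605).
Largest index with value ≤ 22840: n = 87 (giving 22533).
Indices 35 through 87: 53 terms.

53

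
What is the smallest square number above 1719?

Solve n² > 1719 for integer n.
The largest n with value ≤ 1719 is 41 (since 1681 ≤ 1719 < 1764), so the first above is n = 42, value 1764.

1764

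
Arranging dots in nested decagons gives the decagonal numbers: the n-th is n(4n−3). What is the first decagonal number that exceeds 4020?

4257

Solve n(4n−3) > 4020 for integer n.
The largest n with value ≤ 4020 is 32 (since 4000 ≤ 4020 < 4257), so the first above is n = 33, value 4257.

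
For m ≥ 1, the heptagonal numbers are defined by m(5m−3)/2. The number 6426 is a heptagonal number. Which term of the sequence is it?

51

Set n(5n−3)/2 = 6426, giving 5n² − 3n − 12852 = 0.
The discriminant is 9 + 40·6426 = 257049, and √257049 = 507.
So n = (3 + 507) / 10 = 510/10 = 51.
Check: 51·(5·51 − 3)/2 = 6426. ✓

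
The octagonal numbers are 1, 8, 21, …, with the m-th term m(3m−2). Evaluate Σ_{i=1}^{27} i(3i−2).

Σ i(3i−2) = 3Σi² − 2Σi over i = 1..27.
Σi = 378 and Σi² = 6930.
3·6930 − 2·378 = 20034.

20034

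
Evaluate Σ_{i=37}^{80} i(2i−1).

Σ i(2i−1) = 2Σi² − Σi over i = 37..80.
Σi = 3240 − 666 = 2574 and Σi² = 173880 − 16206 = 157674.
2·157674 − 1·2574 = 312774.

312774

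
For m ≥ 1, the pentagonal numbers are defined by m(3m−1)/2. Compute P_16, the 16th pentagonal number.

376

16·(3·16 − 1)/2 = 16·47/2 = 376.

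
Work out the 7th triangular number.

28

7·8/2 = 56/2 = 28.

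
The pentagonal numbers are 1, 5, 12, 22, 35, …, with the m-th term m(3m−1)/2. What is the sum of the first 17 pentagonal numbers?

Σ i(3i−1)/2 = (3Σi² − Σi) / 2 over i = 1..17.
Σi = 153 and Σi² = 1785.
(3·1785 − 1·153) / 2 = 5202/2 = 2601.

2601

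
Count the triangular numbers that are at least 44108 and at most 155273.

The n-th triangular number is n(n+1)/2.
Smallest index with value ≥ 44108: n = 297 (giving 44253).
Largest index with value ≤ 155273: n = 556 (giving 154846).
Indices 297 through 556: 260 terms.

260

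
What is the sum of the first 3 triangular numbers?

Σ i(i+1)/2 = (Σi² + Σi) / 2 over i = 1..3.
Σi = 6 and Σi² = 14.
(1·14 + 1·6) / 2 = 20/2 = 10.

10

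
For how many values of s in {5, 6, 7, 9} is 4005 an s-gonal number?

s = 5: P(5, 51) = 3876 and P(5, 52) = 4030; 4005 is not s-gonal.
s = 6: P(6, 45) = 4005. ✓
s = 7: P(7, 40) = 3940 and P(7, 41) = 4141; 4005 is not s-gonal.
s = 9: P(9, 34) = 3961 and P(9, 35) = 4200; 4005 is not s-gonal.
Hits: s ∈ {6} → 1.

1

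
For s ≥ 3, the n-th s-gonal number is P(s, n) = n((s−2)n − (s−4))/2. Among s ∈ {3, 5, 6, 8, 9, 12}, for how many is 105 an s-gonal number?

s = 3: P(3, 14) = 105. ✓
s = 5: P(5, 8) = 92 and P(5, 9) = 117; 105 is not s-gonal.
s = 6: P(6, 7) = 91 and P(6, 8) = 120; 105 is not s-gonal.
s = 8: P(8, 6) = 96 and P(8, 7) = 133; 105 is not s-gonal.
s = 9: P(9, 5) = 75 and P(9, 6) = 111; 105 is not s-gonal.
s = 12: P(12, 5) = 105. ✓
Hits: s ∈ {3, 12} → 2.

2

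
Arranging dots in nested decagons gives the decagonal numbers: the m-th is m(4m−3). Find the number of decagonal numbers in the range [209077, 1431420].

The n-th decagonal number is n(4n−3).
Smallest index with value ≥ 209077: n = 229 (giving 209077).
Largest index with value ≤ 1431420: n = 598 (giving 1428622).
Indices 229 through 598: 370 terms.

370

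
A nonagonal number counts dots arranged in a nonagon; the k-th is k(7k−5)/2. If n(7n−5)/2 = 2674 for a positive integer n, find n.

Set n(7n−5)/2 = 2674, giving 7n² − 5n − 5348 = 0.
The discriminant is 25 + 56·2674 = 149769, and √149769 = 387.
So n = (5 + 387) / 14 = 392/14 = 28.

28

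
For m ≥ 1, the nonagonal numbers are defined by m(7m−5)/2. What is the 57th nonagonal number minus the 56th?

Consecutive nonagonal numbers differ by 7n − 6: here 7·57 − 6 = 393.

393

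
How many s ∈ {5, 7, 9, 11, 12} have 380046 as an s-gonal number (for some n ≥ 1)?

1

s = 5: P(5, 503) = 379262 and P(5, 504) = 380772; 380046 is not s-gonal.
s = 7: P(7, 390) = 379665 and P(7, 391) = 381616; 380046 is not s-gonal.
s = 9: P(9, 329) = 378021 and P(9, 330) = 380325; 380046 is not s-gonal.
s = 11: P(11, 291) = 380046. ✓
s = 12: P(12, 276) = 379776 and P(12, 277) = 382537; 380046 is not s-gonal.
Hits: s ∈ {11} → 1.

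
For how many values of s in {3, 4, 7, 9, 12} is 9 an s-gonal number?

s = 3: P(3, 3) = 6 and P(3, 4) = 10; 9 is not s-gonal.
s = 4: P(4, 3) = 9. ✓
s = 7: P(7, 2) = 7 and P(7, 3) = 18; 9 is not s-gonal.
s = 9: P(9, 2) = 9. ✓
s = 12: P(12, 1) = 1 and P(12, 2) = 12; 9 is not s-gonal.
Hits: s ∈ {4, 9} → 2.

2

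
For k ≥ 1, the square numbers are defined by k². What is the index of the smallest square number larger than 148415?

386

Solve n² > 148415 for integer n.
The largest n with value ≤ 148415 is 385 (since 148225 ≤ 148415 < 148996), so the first above is n = 386, value 148996.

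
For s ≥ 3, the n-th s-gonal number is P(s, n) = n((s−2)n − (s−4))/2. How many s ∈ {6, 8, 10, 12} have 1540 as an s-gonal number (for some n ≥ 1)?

s = 6: P(6, 28) = 1540. ✓
s = 8: P(8, 22) = 1408 and P(8, 23) = 1541; 1540 is not s-gonal.
s = 10: P(10, 20) = 1540. ✓
s = 12: P(12, 17) = 1377 and P(12, 18) = 1548; 1540 is not s-gonal.
Hits: s ∈ {6, 10} → 2.

2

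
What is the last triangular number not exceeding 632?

630

Solve n(n+1)/2 ≤ 632 for integer n.
n = 35 gives 630 ≤ 632, while n = 36 gives 666 > 632; so the answer is 630.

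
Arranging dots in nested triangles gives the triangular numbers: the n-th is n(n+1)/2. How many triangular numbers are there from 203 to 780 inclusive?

The n-th triangular number is n(n+1)/2.
Smallest index with value ≥ 203: n = 20 (giving 210).
Largest index with value ≤ 780: n = 39 (giving 780).
Indices 20 through 39: 20 terms.

20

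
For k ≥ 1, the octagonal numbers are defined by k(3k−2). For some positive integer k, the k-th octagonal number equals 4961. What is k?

41

Set n(3n−2) = 4961, giving 3n² − 2n − 4961 = 0.
So n = (2 + 244) / 6 = 246/6 = 41.
Check: 41·(3·41 − 2) = 4961. ✓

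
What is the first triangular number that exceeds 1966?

2016

Solve n(n+1)/2 > 1966 for integer n.
The largest n with value ≤ 1966 is 62 (since 1953 ≤ 1966 < 2016), so the first above is n = 63, value 2016.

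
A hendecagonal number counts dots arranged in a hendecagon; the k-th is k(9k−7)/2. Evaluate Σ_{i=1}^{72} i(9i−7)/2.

562392

Σ i(9i−7)/2 = (9Σi² − 7Σi) / 2 over i = 1..72.
Σi = 2628 and Σi² = 127020.
(9·127020 − 7·2628) / 2 = 1124784/2 = 562392.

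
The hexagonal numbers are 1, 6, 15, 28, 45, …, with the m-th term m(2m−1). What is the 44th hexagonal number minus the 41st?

507

44·(2·44 − 1) = 3828 and 41·(2·41 − 1) = 3321.
Difference: 3828 − 3321 = 507.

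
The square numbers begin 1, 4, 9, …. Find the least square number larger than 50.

64

Solve n² > 50 for integer n.
The largest n with value ≤ 50 is 7 (since 49 ≤ 50 < 64), so the first above is n = 8, value 64.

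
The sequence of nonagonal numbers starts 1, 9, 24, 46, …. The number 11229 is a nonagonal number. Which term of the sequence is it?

Set n(7n−5)/2 = 11229, giving 7n² − 5n − 22458 = 0.
The discriminant is 25 + 56·11229 = 628849, and √628849 = 793.
So n = (5 + 793) / 14 = 798/14 = 57.

57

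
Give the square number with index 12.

144

12² = 144.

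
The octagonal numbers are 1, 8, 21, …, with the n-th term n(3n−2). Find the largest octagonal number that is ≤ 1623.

1541

Solve n(3n−2) ≤ 1623 for integer n.
n = 23 gives 1541 ≤ 1623, while n = 24 gives 1680 > 1623; so the answer is 1541.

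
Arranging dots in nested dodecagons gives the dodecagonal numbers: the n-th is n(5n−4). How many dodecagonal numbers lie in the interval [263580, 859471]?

The n-th dodecagonal number is n(5n−4).
Smallest index with value ≥ 263580: n = 230 (giving 263580).
Largest index with value ≤ 859471: n = 415 (giving 859465).
Indices 230 through 415: 186 terms.

186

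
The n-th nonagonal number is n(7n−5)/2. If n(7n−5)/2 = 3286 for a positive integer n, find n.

31

Set n(7n−5)/2 = 3286, giving 7n² − 5n − 6572 = 0.
The discriminant is 25 + 56·3286 = 184041, and √184041 = 429.
So n = (5 + 429) / 14 = 434/14 = 31.
Check: 31·(7·31 − 5)/2 = 3286. ✓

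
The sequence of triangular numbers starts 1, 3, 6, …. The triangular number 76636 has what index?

391

Set n(n+1)/2 = 76636, giving n² + n − 153272 = 0.
The discriminant is 1 + 8·76636 = 613089, and √613089 = 783.
So n = (-1 + 783) / 2 = 782/2 = 391.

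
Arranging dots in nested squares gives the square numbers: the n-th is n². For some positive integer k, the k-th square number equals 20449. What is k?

143

We need n² = 20449, so n = √20449 = 143.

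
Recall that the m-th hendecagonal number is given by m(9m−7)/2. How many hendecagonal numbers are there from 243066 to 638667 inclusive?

The n-th hendecagonal number is n(9n−7)/2.
Smallest index with value ≥ 243066: n = 233 (giving 243485).
Largest index with value ≤ 638667: n = 377 (giving 638261).
Indices 233 through 377: 145 terms.

145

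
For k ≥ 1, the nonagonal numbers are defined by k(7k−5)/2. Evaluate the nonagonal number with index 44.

The 44th nonagonal number is n(7n−5)/2 with n = 44.
44·(7·44 − 5)/2 = 44·303/2 = 6666.

6666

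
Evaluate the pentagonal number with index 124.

124·(3·124 − 1)/2 = 124·371/2 = 23002.

23002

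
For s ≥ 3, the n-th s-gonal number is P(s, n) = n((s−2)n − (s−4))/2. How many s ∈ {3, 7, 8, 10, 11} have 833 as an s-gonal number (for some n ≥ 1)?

s = 3: P(3, 40) = 820 and P(3, 41) = 861; 833 is not s-gonal.
s = 7: P(7, 18) = 783 and P(7, 19) = 874; 833 is not s-gonal.
s = 8: P(8, 17) = 833. ✓
s = 10: P(10, 14) = 742 and P(10, 15) = 855; 833 is not s-gonal.
s = 11: P(11, 14) = 833. ✓
Hits: s ∈ {8, 11} → 2.

2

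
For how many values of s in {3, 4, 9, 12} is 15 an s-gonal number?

1

s = 3: P(3, 5) = 15. ✓
s = 4: P(4, 3) = 9 and P(4, 4) = 16; 15 is not s-gonal.
s = 9: P(9, 2) = 9 and P(9, 3) = 24; 15 is not s-gonal.
s = 12: P(12, 2) = 12 and P(12, 3) = 33; 15 is not s-gonal.
Hits: s ∈ {3} → 1.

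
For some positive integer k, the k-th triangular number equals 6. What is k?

3

Set n(n+1)/2 = 6, giving n² + n − 12 = 0.
So n = (-1 + 7) / 2 = 6/2 = 3.
Check: 3·4/2 = 6. ✓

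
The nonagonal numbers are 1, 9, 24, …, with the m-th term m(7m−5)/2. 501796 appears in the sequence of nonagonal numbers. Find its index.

379

Set n(7n−5)/2 = 501796, giving 7n² − 5n − 1003592 = 0.
So n = (5 + 5301) / 14 = 5306/14 = 379.
Check: 379·(7·379 − 5)/2 = 501796. ✓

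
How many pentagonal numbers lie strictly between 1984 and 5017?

The n-th pentagonal number is n(3n−1)/2.
Smallest index with value > 1984: n = 37 (giving 2035).
Largest index with value < 5017: n = 57 (giving 4845).
Indices 37 through 57: 21 terms.

21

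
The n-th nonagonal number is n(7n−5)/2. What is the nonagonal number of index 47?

7614

47·(7·47 − 5)/2 = 47·324/2 = 47·162 = 7614.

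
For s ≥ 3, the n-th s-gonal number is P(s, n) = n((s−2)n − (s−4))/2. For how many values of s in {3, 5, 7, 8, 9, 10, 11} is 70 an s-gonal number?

1

s = 3: P(3, 11) = 66 and P(3, 12) = 78; 70 is not s-gonal.
s = 5: P(5, 7) = 70. ✓
s = 7: P(7, 5) = 55 and P(7, 6) = 81; 70 is not s-gonal.
s = 8: P(8, 5) = 65 and P(8, 6) = 96; 70 is not s-gonal.
s = 9: P(9, 4) = 46 and P(9, 5) = 75; 70 is not s-gonal.
s = 10: P(10, 4) = 52 and P(10, 5) = 85; 70 is not s-gonal.
s = 11: P(11, 4) = 58 and P(11, 5) = 95; 70 is not s-gonal.
Hits: s ∈ {5} → 1.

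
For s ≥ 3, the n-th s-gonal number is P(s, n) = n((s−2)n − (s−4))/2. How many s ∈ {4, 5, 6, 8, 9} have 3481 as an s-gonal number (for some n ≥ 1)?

1

s = 4: P(4, 59) = 3481. ✓
s = 5: P(5, 48) = 3432 and P(5, 49) = 3577; 3481 is not s-gonal.
s = 6: P(6, 41) = 3321 and P(6, 42) = 3486; 3481 is not s-gonal.
s = 8: P(8, 34) = 3400 and P(8, 35) = 3605; 3481 is not s-gonal.
s = 9: P(9, 31) = 3286 and P(9, 32) = 3504; 3481 is not s-gonal.
Hits: s ∈ {4} → 1.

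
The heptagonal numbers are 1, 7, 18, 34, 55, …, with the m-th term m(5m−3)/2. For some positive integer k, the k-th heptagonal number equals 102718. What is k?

Set n(5n−3)/2 = 102718, giving 5n² − 3n − 205436 = 0.
So n = (3 + 2027) / 10 = 2030/10 = 203.
Check: 203·(5·203 − 3)/2 = 102718. ✓

203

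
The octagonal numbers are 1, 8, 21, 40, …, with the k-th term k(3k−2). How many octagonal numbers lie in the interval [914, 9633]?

The n-th octagonal number is n(3n−2).
Smallest index with value ≥ 914: n = 18 (giving 936).
Largest index with value ≤ 9633: n = 57 (giving 9633).
Indices 18 through 57: 40 terms.

40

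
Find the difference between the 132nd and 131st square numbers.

n² − (n−1)² = 2n − 1, so 132² − 131² = 2·132 − 1 = 263.

263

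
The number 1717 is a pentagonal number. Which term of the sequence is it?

Set n(3n−1)/2 = 1717, giving 3n² − n − 3434 = 0.
The discriminant is 1 + 24·1717 = 41209, and √41209 = 203.
So n = (1 + 203) / 6 = 204/6 = 34.

34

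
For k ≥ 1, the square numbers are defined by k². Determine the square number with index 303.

91809

The 303rd square number is n² with n = 303.
303² = 91809.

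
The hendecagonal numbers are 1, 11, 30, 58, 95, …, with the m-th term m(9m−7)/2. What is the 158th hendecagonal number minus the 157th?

Consecutive hendecagonal numbers differ by 9n − 8: here 9·158 − 8 = 1414.

1414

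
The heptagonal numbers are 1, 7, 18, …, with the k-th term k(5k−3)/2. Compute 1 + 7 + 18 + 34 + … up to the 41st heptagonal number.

58261

Σ i(5i−3)/2 = (5Σi² − 3Σi) / 2 over i = 1..41.
Σi = 861 and Σi² = 23821.
(5·23821 − 3·861) / 2 = 116522/2 = 58261.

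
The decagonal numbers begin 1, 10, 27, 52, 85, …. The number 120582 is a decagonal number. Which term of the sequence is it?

174

Set n(4n−3) = 120582, giving 4n² − 3n − 120582 = 0.
The discriminant is 9 + 16·120582 = 1929321, and √1929321 = 1389.
So n = (3 + 1389) / 8 = 1392/8 = 174.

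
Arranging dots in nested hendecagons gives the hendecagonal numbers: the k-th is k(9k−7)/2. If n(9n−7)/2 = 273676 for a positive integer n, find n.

247

Set n(9n−7)/2 = 273676, giving 9n² − 7n − 547352 = 0.
The discriminant is 49 + 72·273676 = 19704721, and √19704721 = 4439.
So n = (7 + 4439) / 18 = 4446/18 = 247.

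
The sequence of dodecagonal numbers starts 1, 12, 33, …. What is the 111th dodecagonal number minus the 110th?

1101

Consecutive dodecagonal numbers differ by 10n − 9: here 10·111 − 9 = 1101.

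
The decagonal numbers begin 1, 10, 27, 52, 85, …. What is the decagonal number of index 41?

The 41st decagonal number is n(4n−3) with n = 41.
41·(4·41 − 3) = 41·161 = 6601.

6601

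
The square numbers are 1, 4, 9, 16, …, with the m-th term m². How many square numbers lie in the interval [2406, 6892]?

34

The n-th square number is n².
Smallest index with value ≥ 2406: n = 50 (giving 2500).
Largest index with value ≤ 6892: n = 83 (giving 6889).
Indices 50 through 83: 34 terms.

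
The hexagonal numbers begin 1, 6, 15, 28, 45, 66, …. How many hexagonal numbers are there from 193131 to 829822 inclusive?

334

The n-th hexagonal number is n(2n−1).
Smallest index with value ≥ 193131: n = 311 (giving 193131).
Largest index with value ≤ 829822: n = 644 (giving 828828).
Indices 311 through 644: 334 terms.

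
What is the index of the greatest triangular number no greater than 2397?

Solve n(n+1)/2 ≤ 2397 for integer n.
n = 68 gives 2346 ≤ 2397, while n = 69 gives 2415 > 2397; so the answer is index 68.

68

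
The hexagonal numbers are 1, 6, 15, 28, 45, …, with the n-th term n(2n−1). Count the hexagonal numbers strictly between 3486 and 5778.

The n-th hexagonal number is n(2n−1).
Smallest index with value > 3486: n = 43 (giving 3655).
Largest index with value < 5778: n = 53 (giving 5565).
Indices 43 through 53: 11 terms.

11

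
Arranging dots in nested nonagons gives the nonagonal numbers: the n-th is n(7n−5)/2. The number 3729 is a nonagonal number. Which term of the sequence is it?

33

Set n(7n−5)/2 = 3729, giving 7n² − 5n − 7458 = 0.
So n = (5 + 457) / 14 = 462/14 = 33.
Check: 33·(7·33 − 5)/2 = 3729. ✓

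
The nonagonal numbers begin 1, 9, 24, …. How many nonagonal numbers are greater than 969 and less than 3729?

15

The n-th nonagonal number is n(7n−5)/2.
Smallest index with value > 969: n = 18 (giving 1089).
Largest index with value < 3729: n = 32 (giving 3504).
Indices 18 through 32: 15 terms.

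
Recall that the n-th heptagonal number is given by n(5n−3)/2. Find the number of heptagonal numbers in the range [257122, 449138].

The n-th heptagonal number is n(5n−3)/2.
Smallest index with value ≥ 257122: n = 322 (giving 258727).
Largest index with value ≤ 449138: n = 424 (giving 448804).
Indices 322 through 424: 103 terms.

103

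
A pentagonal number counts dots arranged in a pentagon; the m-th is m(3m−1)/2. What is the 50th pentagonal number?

3725

The 50th pentagonal number is n(3n−1)/2 with n = 50.
50·(3·50 − 1)/2 = 50·149/2 = 3725.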